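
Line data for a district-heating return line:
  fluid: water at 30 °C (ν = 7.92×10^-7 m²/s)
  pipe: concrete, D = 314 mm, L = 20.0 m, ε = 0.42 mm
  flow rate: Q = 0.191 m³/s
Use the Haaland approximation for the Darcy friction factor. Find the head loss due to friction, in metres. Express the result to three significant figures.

h_f ≈ 0.422 m

V = 4Q/(πD²) = 4·0.191/(π·0.314²) = 2.467 m/s
Re = VD/ν = 2.467·0.314/7.92×10^-7 = 9.78×10^5 → turbulent
ε/D = 0.42/314 = 0.00134
Haaland: f = 0.02137
h_f = f(L/D)V²/(2g) = 0.02137·(20.0/0.314)·2.467²/(2·9.81) = 0.4220 m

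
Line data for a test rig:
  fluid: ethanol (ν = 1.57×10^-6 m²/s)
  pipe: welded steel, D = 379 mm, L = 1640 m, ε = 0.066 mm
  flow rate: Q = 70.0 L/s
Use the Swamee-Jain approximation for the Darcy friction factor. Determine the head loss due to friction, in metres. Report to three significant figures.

h_f ≈ 1.50 m

V = 4Q/(πD²) = 4·0.0700/(π·0.379²) = 0.6205 m/s
Re = VD/ν = 0.6205·0.379/1.57×10^-6 = 1.50×10^5 → turbulent
ε/D = 0.066/379 = 1.74×10^-4
Swamee-Jain: f = 0.01767
h_f = f(L/D)V²/(2g) = 0.01767·(1640/0.379)·0.6205²/(2·9.81) = 1.500 m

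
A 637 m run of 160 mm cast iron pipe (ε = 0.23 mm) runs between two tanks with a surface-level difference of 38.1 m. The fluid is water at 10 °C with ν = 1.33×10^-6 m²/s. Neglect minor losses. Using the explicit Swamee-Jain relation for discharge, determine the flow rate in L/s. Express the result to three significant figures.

Q ≈ 58.6 L/s

Swamee-Jain (Type II): Q = -0.965·√(gD⁵h_f/L)·ln[ε/(3.7D) + √(3.17ν²L/(gD³h_f))]
√(gD⁵h_f/L) = √(9.81·0.160⁵·38.1/637) = 0.007844
ε/(3.7D) = 3.89×10^-4; √(3.17ν²L/(gD³h_f)) = 4.83×10^-5
Q = -0.965·0.007844·ln(4.368×10^-4) = 0.05856 m³/s
Check: V = 2.91 m/s, Re = 3.50×10^5, f = 0.02228, h_f = 38.4 m ≈ 38.1 m ✓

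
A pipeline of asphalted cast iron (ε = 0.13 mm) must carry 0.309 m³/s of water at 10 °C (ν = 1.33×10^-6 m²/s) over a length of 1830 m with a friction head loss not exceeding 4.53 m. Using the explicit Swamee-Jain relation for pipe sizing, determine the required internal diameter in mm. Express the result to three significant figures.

D ≈ 557 mm

Swamee-Jain (Type III): D = 0.66·[ε^1.25·(LQ²/(gh_f))^4.75 + ν·Q^9.4·(L/(gh_f))^5.2]^0.04
LQ²/(gh_f) = 3.932; L/(gh_f) = 41.18
Term 1 = ε^1.25·(…)^4.75 = 0.00926; Term 2 = ν·Q^9.4·(…)^5.2 = 0.00532
D = 0.66·(0.00926 + 0.00532)^0.04 = 0.5573 m = 557 mm
Check: V = 1.27 m/s, Re = 5.31×10^5, f = 0.01574, h_f = 4.23 m ≈ 4.53 m ✓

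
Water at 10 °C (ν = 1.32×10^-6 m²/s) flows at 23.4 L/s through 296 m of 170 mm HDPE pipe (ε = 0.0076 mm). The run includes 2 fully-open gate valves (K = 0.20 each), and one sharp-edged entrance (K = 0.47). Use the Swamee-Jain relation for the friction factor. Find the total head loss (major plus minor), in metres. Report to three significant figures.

H_L ≈ 1.67 m

V = 4Q/(πD²) = 1.031 m/s; V²/2g = 0.05417 m
Re = 1.33×10^5, ε/D = 4.47×10^-5 → f = 0.01717 (Swamee-Jain)
Major: h_f = f(L/D)·V²/2g = 0.01717·1741·0.05417 = 1.619 m
Minor: ΣK = 0.870; h_m = ΣK·V²/2g = 0.04713 m
Total H_L = 1.619 + 0.04713 = 1.666 m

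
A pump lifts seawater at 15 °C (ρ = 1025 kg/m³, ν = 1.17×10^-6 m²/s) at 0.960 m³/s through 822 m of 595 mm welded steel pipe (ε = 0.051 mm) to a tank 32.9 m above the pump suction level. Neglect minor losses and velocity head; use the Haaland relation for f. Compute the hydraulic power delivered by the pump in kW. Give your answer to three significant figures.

V = 4Q/(πD²) = 3.453 m/s; Re = 1.76×10^6; ε/D = 8.57×10^-5; f = 0.01257
h_f = f(L/D)V²/2g = 10.55 m
Total head H = z + h_f = 32.9 + 10.55 = 43.45 m
P_hyd = ρgQH = 1025·9.81·0.960·43.45 = 419.4 kW

P_hyd ≈ 419 kW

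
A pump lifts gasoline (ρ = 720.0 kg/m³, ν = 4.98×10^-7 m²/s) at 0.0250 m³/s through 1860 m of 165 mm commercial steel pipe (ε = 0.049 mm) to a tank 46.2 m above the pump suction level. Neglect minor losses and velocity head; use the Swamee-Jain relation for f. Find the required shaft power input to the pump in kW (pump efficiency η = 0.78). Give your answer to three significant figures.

V = 4Q/(πD²) = 1.169 m/s; Re = 3.87×10^5; ε/D = 2.97×10^-4; f = 0.01667
h_f = f(L/D)V²/2g = 13.09 m
Total head H = z + h_f = 46.2 + 13.09 = 59.29 m
P_hyd = ρgQH = 720.0·9.81·0.0250·59.29 = 10.47 kW
P_shaft = P_hyd/η = 10.47/0.78 = 13.42 kW

P_shaft ≈ 13.4 kW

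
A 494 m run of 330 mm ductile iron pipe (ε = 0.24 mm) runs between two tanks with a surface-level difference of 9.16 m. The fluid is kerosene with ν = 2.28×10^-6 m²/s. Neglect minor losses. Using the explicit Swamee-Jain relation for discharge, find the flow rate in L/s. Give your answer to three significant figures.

Swamee-Jain (Type II): Q = -0.965·√(gD⁵h_f/L)·ln[ε/(3.7D) + √(3.17ν²L/(gD³h_f))]
√(gD⁵h_f/L) = √(9.81·0.330⁵·9.16/494) = 0.02668
ε/(3.7D) = 1.97×10^-4; √(3.17ν²L/(gD³h_f)) = 5.02×10^-5
Q = -0.965·0.02668·ln(2.468×10^-4) = 0.2139 m³/s
Check: V = 2.50 m/s, Re = 3.62×10^5, f = 0.01933, h_f = 9.23 m ≈ 9.16 m ✓

Q ≈ 214 L/s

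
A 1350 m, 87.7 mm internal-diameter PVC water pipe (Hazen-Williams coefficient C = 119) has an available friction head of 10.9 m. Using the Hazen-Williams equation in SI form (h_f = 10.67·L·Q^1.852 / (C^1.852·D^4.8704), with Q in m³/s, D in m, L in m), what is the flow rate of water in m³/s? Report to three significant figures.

Rearranging: Q = [h_f·C^1.852·D^4.8704 / (10.67·L)]^(1/1.852)
Q = [10.9·119^1.852·0.0877^4.8704 / (10.67·1350)]^0.540 = 0.004079 m³/s

Q ≈ 0.00408 m³/s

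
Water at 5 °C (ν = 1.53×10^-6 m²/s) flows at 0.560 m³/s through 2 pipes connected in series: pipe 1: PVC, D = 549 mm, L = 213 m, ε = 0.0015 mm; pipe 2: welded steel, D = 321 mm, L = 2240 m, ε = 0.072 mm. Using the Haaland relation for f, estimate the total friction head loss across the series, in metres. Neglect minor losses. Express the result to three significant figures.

H ≈ 251 m

Pipe 1: V = 2.366 m/s, Re = 8.49×10^5, ε/D = 2.73×10^-6, f = 0.01195, h_1 = f(L/D)V²/2g = 1.323 m
Pipe 2: V = 6.920 m/s, Re = 1.45×10^6, ε/D = 2.24×10^-4, f = 0.01464, h_2 = f(L/D)V²/2g = 249.3 m
Series → Q common, losses add: H = Σh = 250.6 m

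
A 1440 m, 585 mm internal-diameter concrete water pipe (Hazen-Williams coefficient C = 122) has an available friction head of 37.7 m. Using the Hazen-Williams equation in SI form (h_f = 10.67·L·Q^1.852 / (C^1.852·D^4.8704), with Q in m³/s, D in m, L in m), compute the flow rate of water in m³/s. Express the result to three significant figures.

Q ≈ 1.16 m³/s

Rearranging: Q = [h_f·C^1.852·D^4.8704 / (10.67·L)]^(1/1.852)
Q = [37.7·122^1.852·0.585^4.8704 / (10.67·1440)]^0.540 = 1.160 m³/s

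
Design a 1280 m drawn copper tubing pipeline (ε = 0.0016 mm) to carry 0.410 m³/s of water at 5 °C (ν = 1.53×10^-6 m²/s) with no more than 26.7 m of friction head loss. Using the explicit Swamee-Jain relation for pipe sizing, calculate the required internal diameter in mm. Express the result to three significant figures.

D ≈ 385 mm

Swamee-Jain (Type III): D = 0.66·[ε^1.25·(LQ²/(gh_f))^4.75 + ν·Q^9.4·(L/(gh_f))^5.2]^0.04
LQ²/(gh_f) = 0.8215; L/(gh_f) = 4.887
Term 1 = ε^1.25·(…)^4.75 = 2.24×10^-8; Term 2 = ν·Q^9.4·(…)^5.2 = 1.34×10^-6
D = 0.66·(2.24×10^-8 + 1.34×10^-6)^0.04 = 0.3845 m = 385 mm
Check: V = 3.53 m/s, Re = 8.87×10^5, f = 0.01194, h_f = 25.2 m ≈ 26.7 m ✓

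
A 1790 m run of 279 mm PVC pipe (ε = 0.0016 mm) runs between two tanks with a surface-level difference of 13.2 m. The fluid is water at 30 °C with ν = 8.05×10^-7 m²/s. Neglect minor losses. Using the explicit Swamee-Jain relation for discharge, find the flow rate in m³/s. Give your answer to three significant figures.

Q ≈ 0.109 m³/s

Swamee-Jain (Type II): Q = -0.965·√(gD⁵h_f/L)·ln[ε/(3.7D) + √(3.17ν²L/(gD³h_f))]
√(gD⁵h_f/L) = √(9.81·0.279⁵·13.2/1790) = 0.01106
ε/(3.7D) = 1.55×10^-6; √(3.17ν²L/(gD³h_f)) = 3.62×10^-5
Q = -0.965·0.01106·ln(3.771×10^-5) = 0.1087 m³/s
Check: V = 1.78 m/s, Re = 6.16×10^5, f = 0.01272, h_f = 13.1 m ≈ 13.2 m ✓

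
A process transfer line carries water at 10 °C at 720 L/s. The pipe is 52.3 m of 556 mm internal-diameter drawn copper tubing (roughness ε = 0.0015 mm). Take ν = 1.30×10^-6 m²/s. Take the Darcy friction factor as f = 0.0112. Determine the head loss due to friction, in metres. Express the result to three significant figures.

V = 4Q/(πD²) = 4·0.720/(π·0.556²) = 2.965 m/s
h_f = f(L/D)V²/(2g) = 0.01120·(52.3/0.556)·2.965²/(2·9.81) = 0.4722 m

h_f ≈ 0.472 m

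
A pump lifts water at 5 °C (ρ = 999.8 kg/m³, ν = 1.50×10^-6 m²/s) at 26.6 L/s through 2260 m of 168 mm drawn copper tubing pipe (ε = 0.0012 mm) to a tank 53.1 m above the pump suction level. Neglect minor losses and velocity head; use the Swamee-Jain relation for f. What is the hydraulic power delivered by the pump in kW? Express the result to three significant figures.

P_hyd ≈ 18.2 kW

V = 4Q/(πD²) = 1.200 m/s; Re = 1.34×10^5; ε/D = 7.14×10^-6; f = 0.01686
h_f = f(L/D)V²/2g = 16.65 m
Total head H = z + h_f = 53.1 + 16.65 = 69.75 m
P_hyd = ρgQH = 999.8·9.81·0.0266·69.75 = 18.20 kW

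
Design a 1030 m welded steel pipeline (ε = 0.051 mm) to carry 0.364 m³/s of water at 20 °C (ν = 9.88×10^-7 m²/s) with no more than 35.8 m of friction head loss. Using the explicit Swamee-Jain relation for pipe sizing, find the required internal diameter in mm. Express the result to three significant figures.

D ≈ 341 mm

Swamee-Jain (Type III): D = 0.66·[ε^1.25·(LQ²/(gh_f))^4.75 + ν·Q^9.4·(L/(gh_f))^5.2]^0.04
LQ²/(gh_f) = 0.3886; L/(gh_f) = 2.933
Term 1 = ε^1.25·(…)^4.75 = 4.84×10^-8; Term 2 = ν·Q^9.4·(…)^5.2 = 1.99×10^-8
D = 0.66·(4.84×10^-8 + 1.99×10^-8)^0.04 = 0.3411 m = 341 mm
Check: V = 3.98 m/s, Re = 1.38×10^6, f = 0.01391, h_f = 33.9 m ≈ 35.8 m ✓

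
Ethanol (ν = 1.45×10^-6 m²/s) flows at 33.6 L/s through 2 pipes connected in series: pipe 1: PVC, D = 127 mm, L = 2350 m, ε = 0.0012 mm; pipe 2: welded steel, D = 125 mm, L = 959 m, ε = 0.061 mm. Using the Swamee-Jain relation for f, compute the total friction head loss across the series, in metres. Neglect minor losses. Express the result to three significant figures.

H ≈ 155 m

Pipe 1: V = 2.652 m/s, Re = 2.32×10^5, ε/D = 9.45×10^-6, f = 0.01518, h_1 = f(L/D)V²/2g = 100.7 m
Pipe 2: V = 2.738 m/s, Re = 2.36×10^5, ε/D = 4.88×10^-4, f = 0.01860, h_2 = f(L/D)V²/2g = 54.52 m
Series → Q common, losses add: H = Σh = 155.3 m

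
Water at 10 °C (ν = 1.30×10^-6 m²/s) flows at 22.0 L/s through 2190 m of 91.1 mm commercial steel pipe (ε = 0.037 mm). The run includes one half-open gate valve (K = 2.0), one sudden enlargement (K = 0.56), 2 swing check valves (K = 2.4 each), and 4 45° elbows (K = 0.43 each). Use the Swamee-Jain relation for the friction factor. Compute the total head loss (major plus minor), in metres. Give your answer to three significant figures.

H_L ≈ 258 m

V = 4Q/(πD²) = 3.375 m/s; V²/2g = 0.5806 m
Re = 2.37×10^5, ε/D = 4.06×10^-4 → f = 0.01813 (Swamee-Jain)
Major: h_f = f(L/D)·V²/2g = 0.01813·24040·0.5806 = 253.0 m
Minor: ΣK = 9.08; h_m = ΣK·V²/2g = 5.272 m
Total H_L = 253.0 + 5.272 = 258.3 m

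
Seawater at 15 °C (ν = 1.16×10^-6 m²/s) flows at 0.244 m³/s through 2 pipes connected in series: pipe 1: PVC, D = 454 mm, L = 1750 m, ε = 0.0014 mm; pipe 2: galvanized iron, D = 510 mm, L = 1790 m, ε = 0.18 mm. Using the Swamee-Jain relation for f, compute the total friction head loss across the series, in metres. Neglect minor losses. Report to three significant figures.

Pipe 1: V = 1.507 m/s, Re = 5.90×10^5, ε/D = 3.08×10^-6, f = 0.01277, h_1 = f(L/D)V²/2g = 5.699 m
Pipe 2: V = 1.194 m/s, Re = 5.25×10^5, ε/D = 3.53×10^-4, f = 0.01673, h_2 = f(L/D)V²/2g = 4.269 m
Series → Q common, losses add: H = Σh = 9.968 m

H ≈ 9.97 m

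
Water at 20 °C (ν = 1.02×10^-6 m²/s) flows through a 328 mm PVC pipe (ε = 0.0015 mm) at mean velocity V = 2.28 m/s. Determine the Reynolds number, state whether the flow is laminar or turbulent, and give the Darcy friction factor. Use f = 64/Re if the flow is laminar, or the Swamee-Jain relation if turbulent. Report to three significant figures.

Re ≈ 7.33×10^5; turbulent; f ≈ 0.0123

Re = VD/ν = 2.280·0.328/1.02×10^-6 = 7.33×10^5
Re > 4000 → turbulent; ε/D = 4.57×10^-6
Swamee-Jain: f = 0.01233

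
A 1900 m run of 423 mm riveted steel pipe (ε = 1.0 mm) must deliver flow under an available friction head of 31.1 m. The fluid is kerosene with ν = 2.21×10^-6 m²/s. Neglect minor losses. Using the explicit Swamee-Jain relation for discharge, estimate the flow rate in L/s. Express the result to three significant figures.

Swamee-Jain (Type II): Q = -0.965·√(gD⁵h_f/L)·ln[ε/(3.7D) + √(3.17ν²L/(gD³h_f))]
√(gD⁵h_f/L) = √(9.81·0.423⁵·31.1/1900) = 0.04663
ε/(3.7D) = 6.39×10^-4; √(3.17ν²L/(gD³h_f)) = 3.57×10^-5
Q = -0.965·0.04663·ln(6.746×10^-4) = 0.3286 m³/s
Check: V = 2.34 m/s, Re = 4.48×10^5, f = 0.02498, h_f = 31.3 m ≈ 31.1 m ✓

Q ≈ 329 L/s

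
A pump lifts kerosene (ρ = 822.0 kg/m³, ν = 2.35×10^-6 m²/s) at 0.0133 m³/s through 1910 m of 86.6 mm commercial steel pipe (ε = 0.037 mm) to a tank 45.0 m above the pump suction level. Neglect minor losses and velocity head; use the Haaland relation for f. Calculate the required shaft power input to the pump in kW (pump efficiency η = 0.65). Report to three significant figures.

V = 4Q/(πD²) = 2.258 m/s; Re = 8.32×10^4; ε/D = 4.27×10^-4; f = 0.02028
h_f = f(L/D)V²/2g = 116.2 m
Total head H = z + h_f = 45.0 + 116.2 = 161.2 m
P_hyd = ρgQH = 822.0·9.81·0.0133·161.2 = 17.29 kW
P_shaft = P_hyd/η = 17.29/0.65 = 26.60 kW

P_shaft ≈ 26.6 kW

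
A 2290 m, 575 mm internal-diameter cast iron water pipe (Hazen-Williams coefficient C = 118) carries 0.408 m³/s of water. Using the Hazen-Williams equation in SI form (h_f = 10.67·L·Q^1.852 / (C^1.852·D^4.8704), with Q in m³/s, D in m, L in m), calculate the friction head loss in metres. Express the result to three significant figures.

h_f = 10.67·2290·0.408^1.852 / (118^1.852·0.575^4.8704) = 10.01 m

h_f ≈ 10.0 m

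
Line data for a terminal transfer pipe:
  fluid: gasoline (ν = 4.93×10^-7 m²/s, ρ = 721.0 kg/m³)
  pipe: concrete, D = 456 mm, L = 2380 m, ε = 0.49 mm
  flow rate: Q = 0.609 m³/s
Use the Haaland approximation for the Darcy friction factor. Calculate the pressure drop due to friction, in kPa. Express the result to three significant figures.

V = 4Q/(πD²) = 4·0.609/(π·0.456²) = 3.729 m/s
Re = VD/ν = 3.729·0.456/4.93×10^-7 = 3.45×10^6 → turbulent
ε/D = 0.49/456 = 0.00107
Haaland: f = 0.02010
h_f = f(L/D)V²/(2g) = 0.02010·(2380/0.456)·3.729²/(2·9.81) = 74.35 m
Δp = ρg·h_f = 721.0·9.81·74.35 = 525.9 kPa

Δp ≈ 526 kPa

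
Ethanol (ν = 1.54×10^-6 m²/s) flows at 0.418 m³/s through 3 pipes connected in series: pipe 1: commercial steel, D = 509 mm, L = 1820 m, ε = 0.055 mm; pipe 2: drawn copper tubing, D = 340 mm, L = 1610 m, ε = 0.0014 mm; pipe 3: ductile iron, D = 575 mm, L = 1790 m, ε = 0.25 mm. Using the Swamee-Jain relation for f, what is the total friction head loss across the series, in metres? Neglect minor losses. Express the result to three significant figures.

Pipe 1: V = 2.054 m/s, Re = 6.79×10^5, ε/D = 1.08×10^-4, f = 0.01410, h_1 = f(L/D)V²/2g = 10.84 m
Pipe 2: V = 4.604 m/s, Re = 1.02×10^6, ε/D = 4.12×10^-6, f = 0.01168, h_2 = f(L/D)V²/2g = 59.75 m
Pipe 3: V = 1.610 m/s, Re = 6.01×10^5, ε/D = 4.35×10^-4, f = 0.01719, h_3 = f(L/D)V²/2g = 7.068 m
Series → Q common, losses add: H = Σh = 77.66 m

H ≈ 77.7 m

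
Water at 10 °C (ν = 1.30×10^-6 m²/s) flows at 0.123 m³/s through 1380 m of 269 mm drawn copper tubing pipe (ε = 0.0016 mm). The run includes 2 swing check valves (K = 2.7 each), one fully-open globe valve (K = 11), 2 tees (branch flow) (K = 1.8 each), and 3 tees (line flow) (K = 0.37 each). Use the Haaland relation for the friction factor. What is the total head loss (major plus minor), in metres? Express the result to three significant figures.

V = 4Q/(πD²) = 2.164 m/s; V²/2g = 0.2387 m
Re = 4.48×10^5, ε/D = 5.95×10^-6 → f = 0.01339 (Haaland)
Major: h_f = f(L/D)·V²/2g = 0.01339·5130·0.2387 = 16.39 m
Minor: ΣK = 21.1; h_m = ΣK·V²/2g = 5.040 m
Total H_L = 16.39 + 5.040 = 21.43 m

H_L ≈ 21.4 m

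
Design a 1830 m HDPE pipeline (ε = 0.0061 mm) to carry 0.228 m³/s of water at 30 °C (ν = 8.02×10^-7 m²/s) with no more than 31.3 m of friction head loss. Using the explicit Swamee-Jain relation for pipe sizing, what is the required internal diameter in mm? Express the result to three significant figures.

D ≈ 315 mm

Swamee-Jain (Type III): D = 0.66·[ε^1.25·(LQ²/(gh_f))^4.75 + ν·Q^9.4·(L/(gh_f))^5.2]^0.04
LQ²/(gh_f) = 0.3098; L/(gh_f) = 5.960
Term 1 = ε^1.25·(…)^4.75 = 1.16×10^-9; Term 2 = ν·Q^9.4·(…)^5.2 = 7.94×10^-9
D = 0.66·(1.16×10^-9 + 7.94×10^-9)^0.04 = 0.3147 m = 315 mm
Check: V = 2.93 m/s, Re = 1.15×10^6, f = 0.01184, h_f = 30.1 m ≈ 31.3 m ✓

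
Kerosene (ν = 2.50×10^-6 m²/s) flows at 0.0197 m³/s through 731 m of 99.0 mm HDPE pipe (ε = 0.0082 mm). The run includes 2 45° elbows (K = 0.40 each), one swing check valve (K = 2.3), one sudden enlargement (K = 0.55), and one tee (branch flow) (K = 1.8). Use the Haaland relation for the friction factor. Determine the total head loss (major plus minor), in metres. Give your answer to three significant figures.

V = 4Q/(πD²) = 2.559 m/s; V²/2g = 0.3338 m
Re = 1.01×10^5, ε/D = 8.28×10^-5 → f = 0.01814 (Haaland)
Major: h_f = f(L/D)·V²/2g = 0.01814·7384·0.3338 = 44.71 m
Minor: ΣK = 5.45; h_m = ΣK·V²/2g = 1.819 m
Total H_L = 44.71 + 1.819 = 46.53 m

H_L ≈ 46.5 m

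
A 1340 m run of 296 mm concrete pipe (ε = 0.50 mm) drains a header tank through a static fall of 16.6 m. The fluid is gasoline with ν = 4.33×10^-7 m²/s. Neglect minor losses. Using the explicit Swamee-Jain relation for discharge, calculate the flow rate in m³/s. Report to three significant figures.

Q ≈ 0.123 m³/s

Swamee-Jain (Type II): Q = -0.965·√(gD⁵h_f/L)·ln[ε/(3.7D) + √(3.17ν²L/(gD³h_f))]
√(gD⁵h_f/L) = √(9.81·0.296⁵·16.6/1340) = 0.01662
ε/(3.7D) = 4.57×10^-4; √(3.17ν²L/(gD³h_f)) = 1.37×10^-5
Q = -0.965·0.01662·ln(4.703×10^-4) = 0.1229 m³/s
Check: V = 1.79 m/s, Re = 1.22×10^6, f = 0.02264, h_f = 16.7 m ≈ 16.6 m ✓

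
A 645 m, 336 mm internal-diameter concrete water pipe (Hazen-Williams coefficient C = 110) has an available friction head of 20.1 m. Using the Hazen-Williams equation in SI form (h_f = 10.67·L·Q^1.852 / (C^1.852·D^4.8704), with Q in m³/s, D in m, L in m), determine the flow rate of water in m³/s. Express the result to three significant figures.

Rearranging: Q = [h_f·C^1.852·D^4.8704 / (10.67·L)]^(1/1.852)
Q = [20.1·110^1.852·0.336^4.8704 / (10.67·645)]^0.540 = 0.2674 m³/s

Q ≈ 0.267 m³/s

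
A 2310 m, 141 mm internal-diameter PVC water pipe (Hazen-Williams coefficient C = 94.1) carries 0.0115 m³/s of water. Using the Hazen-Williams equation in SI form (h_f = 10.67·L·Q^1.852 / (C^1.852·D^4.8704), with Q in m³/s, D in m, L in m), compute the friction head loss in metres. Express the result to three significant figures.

h_f ≈ 19.4 m

h_f = 10.67·2310·0.0115^1.852 / (94.1^1.852·0.141^4.8704) = 19.44 m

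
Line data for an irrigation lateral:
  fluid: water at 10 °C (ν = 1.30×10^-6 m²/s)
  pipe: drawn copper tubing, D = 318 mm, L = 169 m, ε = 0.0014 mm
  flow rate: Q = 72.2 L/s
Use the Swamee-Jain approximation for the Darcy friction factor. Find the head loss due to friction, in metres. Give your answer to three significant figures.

V = 4Q/(πD²) = 4·0.0722/(π·0.318²) = 0.9091 m/s
Re = VD/ν = 0.9091·0.318/1.30×10^-6 = 2.22×10^5 → turbulent
ε/D = 0.0014/318 = 4.40×10^-6
Swamee-Jain: f = 0.01526
h_f = f(L/D)V²/(2g) = 0.01526·(169/0.318)·0.9091²/(2·9.81) = 0.3416 m

h_f ≈ 0.342 m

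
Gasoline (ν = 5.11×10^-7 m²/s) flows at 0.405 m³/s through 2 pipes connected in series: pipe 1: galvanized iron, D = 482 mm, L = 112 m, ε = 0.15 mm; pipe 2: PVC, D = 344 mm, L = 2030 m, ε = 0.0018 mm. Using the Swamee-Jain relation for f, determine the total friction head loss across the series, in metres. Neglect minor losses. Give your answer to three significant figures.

H ≈ 58.1 m

Pipe 1: V = 2.220 m/s, Re = 2.09×10^6, ε/D = 3.11×10^-4, f = 0.01548, h_1 = f(L/D)V²/2g = 0.9034 m
Pipe 2: V = 4.358 m/s, Re = 2.93×10^6, ε/D = 5.23×10^-6, f = 0.01002, h_2 = f(L/D)V²/2g = 57.20 m
Series → Q common, losses add: H = Σh = 58.10 m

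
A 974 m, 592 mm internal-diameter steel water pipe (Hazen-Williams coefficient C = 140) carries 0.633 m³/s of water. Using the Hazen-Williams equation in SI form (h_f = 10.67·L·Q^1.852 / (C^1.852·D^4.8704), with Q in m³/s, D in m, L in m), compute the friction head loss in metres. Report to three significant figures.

h_f ≈ 6.07 m

h_f = 10.67·974·0.633^1.852 / (140^1.852·0.592^4.8704) = 6.070 m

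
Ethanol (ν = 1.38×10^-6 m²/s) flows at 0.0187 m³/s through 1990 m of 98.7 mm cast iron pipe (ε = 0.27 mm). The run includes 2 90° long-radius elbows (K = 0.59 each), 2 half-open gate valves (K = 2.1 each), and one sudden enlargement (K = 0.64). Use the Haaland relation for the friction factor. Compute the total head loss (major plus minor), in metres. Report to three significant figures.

H_L ≈ 163 m

V = 4Q/(πD²) = 2.444 m/s; V²/2g = 0.3045 m
Re = 1.75×10^5, ε/D = 0.00274 → f = 0.02628 (Haaland)
Major: h_f = f(L/D)·V²/2g = 0.02628·20162·0.3045 = 161.3 m
Minor: ΣK = 6.02; h_m = ΣK·V²/2g = 1.833 m
Total H_L = 161.3 + 1.833 = 163.1 m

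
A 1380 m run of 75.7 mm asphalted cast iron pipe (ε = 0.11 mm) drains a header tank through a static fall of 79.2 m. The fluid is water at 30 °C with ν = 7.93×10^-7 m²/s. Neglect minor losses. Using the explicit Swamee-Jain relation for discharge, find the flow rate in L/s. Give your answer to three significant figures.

Swamee-Jain (Type II): Q = -0.965·√(gD⁵h_f/L)·ln[ε/(3.7D) + √(3.17ν²L/(gD³h_f))]
√(gD⁵h_f/L) = √(9.81·0.0757⁵·79.2/1380) = 0.001183
ε/(3.7D) = 3.93×10^-4; √(3.17ν²L/(gD³h_f)) = 9.03×10^-5
Q = -0.965·0.001183·ln(4.831×10^-4) = 0.008717 m³/s
Check: V = 1.94 m/s, Re = 1.85×10^5, f = 0.02291, h_f = 79.8 m ≈ 79.2 m ✓

Q ≈ 8.72 L/s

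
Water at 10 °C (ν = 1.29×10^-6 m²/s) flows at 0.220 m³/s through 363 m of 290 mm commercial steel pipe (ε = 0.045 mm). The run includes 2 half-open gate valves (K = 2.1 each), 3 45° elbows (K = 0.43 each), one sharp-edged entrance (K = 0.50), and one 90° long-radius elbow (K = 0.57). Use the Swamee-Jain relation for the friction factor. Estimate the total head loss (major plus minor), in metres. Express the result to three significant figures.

H_L ≈ 14.0 m

V = 4Q/(πD²) = 3.331 m/s; V²/2g = 0.5654 m
Re = 7.49×10^5, ε/D = 1.55×10^-4 → f = 0.01455 (Swamee-Jain)
Major: h_f = f(L/D)·V²/2g = 0.01455·1252·0.5654 = 10.30 m
Minor: ΣK = 6.56; h_m = ΣK·V²/2g = 3.709 m
Total H_L = 10.30 + 3.709 = 14.01 m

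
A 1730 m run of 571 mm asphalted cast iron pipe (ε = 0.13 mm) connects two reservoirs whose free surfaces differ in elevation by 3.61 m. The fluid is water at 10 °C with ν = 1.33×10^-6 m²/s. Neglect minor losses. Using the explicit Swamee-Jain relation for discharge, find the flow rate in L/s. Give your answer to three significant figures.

Swamee-Jain (Type II): Q = -0.965·√(gD⁵h_f/L)·ln[ε/(3.7D) + √(3.17ν²L/(gD³h_f))]
√(gD⁵h_f/L) = √(9.81·0.571⁵·3.61/1730) = 0.03525
ε/(3.7D) = 6.15×10^-5; √(3.17ν²L/(gD³h_f)) = 3.84×10^-5
Q = -0.965·0.03525·ln(9.989×10^-5) = 0.3133 m³/s
Check: V = 1.22 m/s, Re = 5.25×10^5, f = 0.01570, h_f = 3.63 m ≈ 3.61 m ✓

Q ≈ 313 L/s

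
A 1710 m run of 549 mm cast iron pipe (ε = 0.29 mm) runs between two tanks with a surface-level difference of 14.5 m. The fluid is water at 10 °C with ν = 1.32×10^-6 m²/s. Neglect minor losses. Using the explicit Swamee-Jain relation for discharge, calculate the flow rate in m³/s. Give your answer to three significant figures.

Swamee-Jain (Type II): Q = -0.965·√(gD⁵h_f/L)·ln[ε/(3.7D) + √(3.17ν²L/(gD³h_f))]
√(gD⁵h_f/L) = √(9.81·0.549⁵·14.5/1710) = 0.06441
ε/(3.7D) = 1.43×10^-4; √(3.17ν²L/(gD³h_f)) = 2.00×10^-5
Q = -0.965·0.06441·ln(1.628×10^-4) = 0.5422 m³/s
Check: V = 2.29 m/s, Re = 9.53×10^5, f = 0.01751, h_f = 14.6 m ≈ 14.5 m ✓

Q ≈ 0.542 m³/s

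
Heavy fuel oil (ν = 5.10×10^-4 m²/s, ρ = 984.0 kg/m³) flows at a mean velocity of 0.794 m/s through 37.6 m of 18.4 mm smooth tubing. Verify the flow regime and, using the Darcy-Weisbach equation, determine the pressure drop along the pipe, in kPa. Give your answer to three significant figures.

Δp ≈ 1420 kPa

Re = VD/ν = 0.794·0.01840/5.10×10^-4 = 28.6 → laminar (Re < 2300)
f = 64/Re = 2.234
h_f = f(L/D)V²/(2g) = 2.234·(37.6/0.01840)·0.794²/(2·9.81) = 146.7 m
Δp = ρg·h_f = 984.0·9.81·146.7 = 1416 kPa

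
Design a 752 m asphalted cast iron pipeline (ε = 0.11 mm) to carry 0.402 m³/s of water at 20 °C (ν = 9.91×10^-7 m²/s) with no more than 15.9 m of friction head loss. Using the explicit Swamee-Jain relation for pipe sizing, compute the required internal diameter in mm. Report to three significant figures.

D ≈ 402 mm

Swamee-Jain (Type III): D = 0.66·[ε^1.25·(LQ²/(gh_f))^4.75 + ν·Q^9.4·(L/(gh_f))^5.2]^0.04
LQ²/(gh_f) = 0.7791; L/(gh_f) = 4.821
Term 1 = ε^1.25·(…)^4.75 = 3.44×10^-6; Term 2 = ν·Q^9.4·(…)^5.2 = 6.73×10^-7
D = 0.66·(3.44×10^-6 + 6.73×10^-7)^0.04 = 0.4019 m = 402 mm
Check: V = 3.17 m/s, Re = 1.29×10^6, f = 0.01535, h_f = 14.7 m ≈ 15.9 m ✓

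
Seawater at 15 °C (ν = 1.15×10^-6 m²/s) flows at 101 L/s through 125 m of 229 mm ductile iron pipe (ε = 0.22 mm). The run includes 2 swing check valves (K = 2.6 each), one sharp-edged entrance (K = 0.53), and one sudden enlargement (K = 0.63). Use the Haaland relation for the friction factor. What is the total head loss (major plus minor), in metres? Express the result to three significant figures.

V = 4Q/(πD²) = 2.452 m/s; V²/2g = 0.3065 m
Re = 4.88×10^5, ε/D = 9.61×10^-4 → f = 0.02003 (Haaland)
Major: h_f = f(L/D)·V²/2g = 0.02003·545.9·0.3065 = 3.352 m
Minor: ΣK = 6.36; h_m = ΣK·V²/2g = 1.949 m
Total H_L = 3.352 + 1.949 = 5.301 m

H_L ≈ 5.30 m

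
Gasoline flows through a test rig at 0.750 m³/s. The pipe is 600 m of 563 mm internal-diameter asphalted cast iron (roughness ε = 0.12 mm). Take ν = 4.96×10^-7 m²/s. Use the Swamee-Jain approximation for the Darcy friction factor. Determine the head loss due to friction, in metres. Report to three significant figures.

V = 4Q/(πD²) = 4·0.750/(π·0.563²) = 3.013 m/s
Re = VD/ν = 3.013·0.563/4.96×10^-7 = 3.42×10^6 → turbulent
ε/D = 0.12/563 = 2.13×10^-4
Swamee-Jain: f = 0.01427
h_f = f(L/D)V²/(2g) = 0.01427·(600/0.563)·3.013²/(2·9.81) = 7.034 m

h_f ≈ 7.03 m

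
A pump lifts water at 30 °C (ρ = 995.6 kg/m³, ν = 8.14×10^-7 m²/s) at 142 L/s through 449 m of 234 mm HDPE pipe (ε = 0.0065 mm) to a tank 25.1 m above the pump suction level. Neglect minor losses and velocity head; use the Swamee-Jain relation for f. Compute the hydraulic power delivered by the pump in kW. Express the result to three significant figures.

P_hyd ≈ 53.0 kW

V = 4Q/(πD²) = 3.302 m/s; Re = 9.49×10^5; ε/D = 2.78×10^-5; f = 0.01233
h_f = f(L/D)V²/2g = 13.15 m
Total head H = z + h_f = 25.1 + 13.15 = 38.25 m
P_hyd = ρgQH = 995.6·9.81·0.142·38.25 = 53.05 kW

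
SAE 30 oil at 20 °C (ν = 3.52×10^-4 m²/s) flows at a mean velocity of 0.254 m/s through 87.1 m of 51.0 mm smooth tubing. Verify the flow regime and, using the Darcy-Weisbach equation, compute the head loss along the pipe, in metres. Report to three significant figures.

h_f ≈ 9.77 m

Re = VD/ν = 0.254·0.05100/3.52×10^-4 = 36.8 → laminar (Re < 2300)
f = 64/Re = 1.739
h_f = f(L/D)V²/(2g) = 1.739·(87.1/0.05100)·0.254²/(2·9.81) = 9.766 m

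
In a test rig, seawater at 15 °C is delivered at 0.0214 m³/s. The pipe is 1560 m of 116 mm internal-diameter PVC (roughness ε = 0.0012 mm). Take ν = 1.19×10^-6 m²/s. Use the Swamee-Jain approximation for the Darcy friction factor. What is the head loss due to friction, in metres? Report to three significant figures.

h_f ≈ 44.0 m

V = 4Q/(πD²) = 4·0.0214/(π·0.116²) = 2.025 m/s
Re = VD/ν = 2.025·0.116/1.19×10^-6 = 1.97×10^5 → turbulent
ε/D = 0.0012/116 = 1.03×10^-5
Swamee-Jain: f = 0.01567
h_f = f(L/D)V²/(2g) = 0.01567·(1560/0.116)·2.025²/(2·9.81) = 44.03 m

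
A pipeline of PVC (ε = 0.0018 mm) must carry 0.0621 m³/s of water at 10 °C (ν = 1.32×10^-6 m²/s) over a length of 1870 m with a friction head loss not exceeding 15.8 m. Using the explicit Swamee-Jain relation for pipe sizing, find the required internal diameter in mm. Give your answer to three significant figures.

D ≈ 227 mm

Swamee-Jain (Type III): D = 0.66·[ε^1.25·(LQ²/(gh_f))^4.75 + ν·Q^9.4·(L/(gh_f))^5.2]^0.04
LQ²/(gh_f) = 0.04653; L/(gh_f) = 12.06
Term 1 = ε^1.25·(…)^4.75 = 3.09×10^-14; Term 2 = ν·Q^9.4·(…)^5.2 = 2.51×10^-12
D = 0.66·(3.09×10^-14 + 2.51×10^-12)^0.04 = 0.2268 m = 227 mm
Check: V = 1.54 m/s, Re = 2.64×10^5, f = 0.01481, h_f = 14.7 m ≈ 15.8 m ✓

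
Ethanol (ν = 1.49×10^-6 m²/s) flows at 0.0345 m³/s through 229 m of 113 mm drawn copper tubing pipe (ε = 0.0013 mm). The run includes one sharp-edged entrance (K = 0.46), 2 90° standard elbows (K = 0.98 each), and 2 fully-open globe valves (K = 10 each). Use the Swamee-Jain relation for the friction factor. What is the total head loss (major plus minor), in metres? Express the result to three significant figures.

V = 4Q/(πD²) = 3.440 m/s; V²/2g = 0.6032 m
Re = 2.61×10^5, ε/D = 1.15×10^-5 → f = 0.01488 (Swamee-Jain)
Major: h_f = f(L/D)·V²/2g = 0.01488·2027·0.6032 = 18.19 m
Minor: ΣK = 22.4; h_m = ΣK·V²/2g = 13.52 m
Total H_L = 18.19 + 13.52 = 31.71 m

H_L ≈ 31.7 m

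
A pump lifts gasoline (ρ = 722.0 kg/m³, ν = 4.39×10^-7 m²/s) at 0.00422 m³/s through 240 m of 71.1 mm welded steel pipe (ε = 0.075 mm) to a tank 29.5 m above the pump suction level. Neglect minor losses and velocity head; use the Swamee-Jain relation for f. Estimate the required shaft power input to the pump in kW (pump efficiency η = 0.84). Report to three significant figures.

P_shaft ≈ 1.20 kW

V = 4Q/(πD²) = 1.063 m/s; Re = 1.72×10^5; ε/D = 0.00105; f = 0.02160
h_f = f(L/D)V²/2g = 4.199 m
Total head H = z + h_f = 29.5 + 4.199 = 33.70 m
P_hyd = ρgQH = 722.0·9.81·0.00422·33.70 = 1.007 kW
P_shaft = P_hyd/η = 1.007/0.84 = 1.199 kW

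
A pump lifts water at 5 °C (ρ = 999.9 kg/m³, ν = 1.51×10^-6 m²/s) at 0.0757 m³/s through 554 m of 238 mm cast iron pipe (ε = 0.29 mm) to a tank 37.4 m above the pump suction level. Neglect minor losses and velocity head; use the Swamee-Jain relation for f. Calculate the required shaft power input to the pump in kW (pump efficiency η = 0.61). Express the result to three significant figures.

V = 4Q/(πD²) = 1.702 m/s; Re = 2.68×10^5; ε/D = 0.00122; f = 0.02171
h_f = f(L/D)V²/2g = 7.457 m
Total head H = z + h_f = 37.4 + 7.457 = 44.86 m
P_hyd = ρgQH = 999.9·9.81·0.0757·44.86 = 33.31 kW
P_shaft = P_hyd/η = 33.31/0.61 = 54.60 kW

P_shaft ≈ 54.6 kW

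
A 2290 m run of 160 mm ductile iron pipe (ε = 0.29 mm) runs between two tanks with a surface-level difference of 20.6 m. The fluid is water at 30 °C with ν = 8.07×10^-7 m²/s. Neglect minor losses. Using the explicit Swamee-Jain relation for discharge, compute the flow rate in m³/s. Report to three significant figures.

Swamee-Jain (Type II): Q = -0.965·√(gD⁵h_f/L)·ln[ε/(3.7D) + √(3.17ν²L/(gD³h_f))]
√(gD⁵h_f/L) = √(9.81·0.160⁵·20.6/2290) = 0.003042
ε/(3.7D) = 4.90×10^-4; √(3.17ν²L/(gD³h_f)) = 7.56×10^-5
Q = -0.965·0.003042·ln(5.654×10^-4) = 0.02195 m³/s
Check: V = 1.09 m/s, Re = 2.16×10^5, f = 0.02387, h_f = 20.8 m ≈ 20.6 m ✓

Q ≈ 0.0220 m³/s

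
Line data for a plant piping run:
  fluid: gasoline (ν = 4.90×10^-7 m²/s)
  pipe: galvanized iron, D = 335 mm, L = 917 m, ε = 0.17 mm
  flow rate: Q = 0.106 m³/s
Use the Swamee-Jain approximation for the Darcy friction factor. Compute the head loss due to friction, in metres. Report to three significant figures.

h_f ≈ 3.52 m

V = 4Q/(πD²) = 4·0.106/(π·0.335²) = 1.203 m/s
Re = VD/ν = 1.203·0.335/4.90×10^-7 = 8.22×10^5 → turbulent
ε/D = 0.17/335 = 5.07×10^-4
Swamee-Jain: f = 0.01746
h_f = f(L/D)V²/(2g) = 0.01746·(917/0.335)·1.203²/(2·9.81) = 3.523 m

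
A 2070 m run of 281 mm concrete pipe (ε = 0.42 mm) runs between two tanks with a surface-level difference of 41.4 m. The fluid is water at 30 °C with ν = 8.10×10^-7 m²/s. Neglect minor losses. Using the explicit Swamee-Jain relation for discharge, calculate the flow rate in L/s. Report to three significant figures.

Swamee-Jain (Type II): Q = -0.965·√(gD⁵h_f/L)·ln[ε/(3.7D) + √(3.17ν²L/(gD³h_f))]
√(gD⁵h_f/L) = √(9.81·0.281⁵·41.4/2070) = 0.01854
ε/(3.7D) = 4.04×10^-4; √(3.17ν²L/(gD³h_f)) = 2.19×10^-5
Q = -0.965·0.01854·ln(4.258×10^-4) = 0.1389 m³/s
Check: V = 2.24 m/s, Re = 7.77×10^5, f = 0.02209, h_f = 41.6 m ≈ 41.4 m ✓

Q ≈ 139 L/s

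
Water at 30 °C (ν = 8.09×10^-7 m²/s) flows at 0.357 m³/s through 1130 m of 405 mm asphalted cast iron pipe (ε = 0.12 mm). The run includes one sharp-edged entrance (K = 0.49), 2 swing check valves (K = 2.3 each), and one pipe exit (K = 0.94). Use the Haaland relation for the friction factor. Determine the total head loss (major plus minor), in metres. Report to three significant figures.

H_L ≈ 19.2 m

V = 4Q/(πD²) = 2.771 m/s; V²/2g = 0.3914 m
Re = 1.39×10^6, ε/D = 2.96×10^-4 → f = 0.01540 (Haaland)
Major: h_f = f(L/D)·V²/2g = 0.01540·2790·0.3914 = 16.82 m
Minor: ΣK = 6.03; h_m = ΣK·V²/2g = 2.360 m
Total H_L = 16.82 + 2.360 = 19.18 m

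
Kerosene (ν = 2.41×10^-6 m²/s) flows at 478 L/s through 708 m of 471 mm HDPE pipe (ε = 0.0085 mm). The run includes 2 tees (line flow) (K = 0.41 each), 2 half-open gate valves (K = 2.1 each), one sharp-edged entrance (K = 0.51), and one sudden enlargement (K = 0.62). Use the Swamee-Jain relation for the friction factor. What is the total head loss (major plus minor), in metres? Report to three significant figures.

H_L ≈ 9.99 m

V = 4Q/(πD²) = 2.743 m/s; V²/2g = 0.3836 m
Re = 5.36×10^5, ε/D = 1.80×10^-5 → f = 0.01323 (Swamee-Jain)
Major: h_f = f(L/D)·V²/2g = 0.01323·1503·0.3836 = 7.627 m
Minor: ΣK = 6.15; h_m = ΣK·V²/2g = 2.359 m
Total H_L = 7.627 + 2.359 = 9.986 m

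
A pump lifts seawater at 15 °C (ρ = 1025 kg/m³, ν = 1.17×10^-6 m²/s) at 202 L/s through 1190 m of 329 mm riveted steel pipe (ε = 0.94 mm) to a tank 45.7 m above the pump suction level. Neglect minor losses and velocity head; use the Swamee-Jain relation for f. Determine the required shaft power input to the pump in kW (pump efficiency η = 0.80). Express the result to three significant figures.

P_shaft ≈ 185 kW

V = 4Q/(πD²) = 2.376 m/s; Re = 6.68×10^5; ε/D = 0.00286; f = 0.02611
h_f = f(L/D)V²/2g = 27.18 m
Total head H = z + h_f = 45.7 + 27.18 = 72.88 m
P_hyd = ρgQH = 1025·9.81·0.202·72.88 = 148.0 kW
P_shaft = P_hyd/η = 148.0/0.80 = 185.0 kW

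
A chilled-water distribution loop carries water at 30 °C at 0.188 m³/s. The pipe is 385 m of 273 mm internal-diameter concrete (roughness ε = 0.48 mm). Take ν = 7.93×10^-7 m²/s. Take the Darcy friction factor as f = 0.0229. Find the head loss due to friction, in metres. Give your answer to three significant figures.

h_f ≈ 17.0 m

V = 4Q/(πD²) = 4·0.188/(π·0.273²) = 3.212 m/s
h_f = f(L/D)V²/(2g) = 0.02290·(385/0.273)·3.212²/(2·9.81) = 16.98 m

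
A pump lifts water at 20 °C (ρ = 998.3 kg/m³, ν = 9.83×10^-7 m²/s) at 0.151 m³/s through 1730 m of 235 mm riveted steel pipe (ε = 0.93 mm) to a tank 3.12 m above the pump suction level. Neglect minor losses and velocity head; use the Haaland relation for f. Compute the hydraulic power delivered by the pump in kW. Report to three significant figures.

P_hyd ≈ 196 kW

V = 4Q/(πD²) = 3.481 m/s; Re = 8.32×10^5; ε/D = 0.00396; f = 0.02851
h_f = f(L/D)V²/2g = 129.6 m
Total head H = z + h_f = 3.12 + 129.6 = 132.8 m
P_hyd = ρgQH = 998.3·9.81·0.151·132.8 = 196.3 kW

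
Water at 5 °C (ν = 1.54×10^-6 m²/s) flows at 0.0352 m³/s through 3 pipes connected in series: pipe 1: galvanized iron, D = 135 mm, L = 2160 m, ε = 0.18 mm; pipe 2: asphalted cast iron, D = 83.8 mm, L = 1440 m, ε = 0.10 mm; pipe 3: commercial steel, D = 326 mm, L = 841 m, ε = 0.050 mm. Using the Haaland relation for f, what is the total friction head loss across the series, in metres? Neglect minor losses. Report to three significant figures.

Pipe 1: V = 2.459 m/s, Re = 2.16×10^5, ε/D = 0.00133, f = 0.02208, h_1 = f(L/D)V²/2g = 108.9 m
Pipe 2: V = 6.382 m/s, Re = 3.47×10^5, ε/D = 0.00119, f = 0.02120, h_2 = f(L/D)V²/2g = 756.5 m
Pipe 3: V = 0.4217 m/s, Re = 8.93×10^4, ε/D = 1.53×10^-4, f = 0.01890, h_3 = f(L/D)V²/2g = 0.4419 m
Series → Q common, losses add: H = Σh = 865.8 m

H ≈ 866 m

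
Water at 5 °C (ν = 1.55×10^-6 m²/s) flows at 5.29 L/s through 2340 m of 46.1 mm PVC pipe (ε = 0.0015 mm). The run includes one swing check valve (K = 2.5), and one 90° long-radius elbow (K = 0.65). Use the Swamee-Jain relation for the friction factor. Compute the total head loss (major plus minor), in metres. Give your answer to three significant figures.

V = 4Q/(πD²) = 3.169 m/s; V²/2g = 0.5120 m
Re = 9.43×10^4, ε/D = 3.25×10^-5 → f = 0.01828 (Swamee-Jain)
Major: h_f = f(L/D)·V²/2g = 0.01828·50759·0.5120 = 474.9 m
Minor: ΣK = 3.15; h_m = ΣK·V²/2g = 1.613 m
Total H_L = 474.9 + 1.613 = 476.6 m

H_L ≈ 477 m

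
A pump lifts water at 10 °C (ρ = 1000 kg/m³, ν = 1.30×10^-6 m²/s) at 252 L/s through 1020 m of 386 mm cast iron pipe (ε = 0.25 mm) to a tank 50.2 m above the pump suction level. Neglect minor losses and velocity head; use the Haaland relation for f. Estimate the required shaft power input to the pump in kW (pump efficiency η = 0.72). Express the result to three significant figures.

P_shaft ≈ 212 kW

V = 4Q/(πD²) = 2.153 m/s; Re = 6.39×10^5; ε/D = 6.48×10^-4; f = 0.01831
h_f = f(L/D)V²/2g = 11.44 m
Total head H = z + h_f = 50.2 + 11.44 = 61.64 m
P_hyd = ρgQH = 1000·9.81·0.252·61.64 = 152.4 kW
P_shaft = P_hyd/η = 152.4/0.72 = 211.6 kW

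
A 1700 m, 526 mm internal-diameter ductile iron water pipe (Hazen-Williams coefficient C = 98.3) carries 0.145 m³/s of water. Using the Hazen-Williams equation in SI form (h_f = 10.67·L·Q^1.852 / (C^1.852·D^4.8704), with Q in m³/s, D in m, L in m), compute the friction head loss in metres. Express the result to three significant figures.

h_f ≈ 2.37 m

h_f = 10.67·1700·0.145^1.852 / (98.3^1.852·0.526^4.8704) = 2.367 m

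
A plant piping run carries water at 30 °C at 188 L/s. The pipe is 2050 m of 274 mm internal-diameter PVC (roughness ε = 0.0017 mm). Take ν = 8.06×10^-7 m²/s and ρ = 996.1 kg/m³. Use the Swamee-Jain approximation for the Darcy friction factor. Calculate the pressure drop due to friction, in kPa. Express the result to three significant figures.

Δp ≈ 440 kPa

V = 4Q/(πD²) = 4·0.188/(π·0.274²) = 3.188 m/s
Re = VD/ν = 3.188·0.274/8.06×10^-7 = 1.08×10^6 → turbulent
ε/D = 0.0017/274 = 6.20×10^-6
Swamee-Jain: f = 0.01161
h_f = f(L/D)V²/(2g) = 0.01161·(2050/0.274)·3.188²/(2·9.81) = 45.02 m
Δp = ρg·h_f = 996.1·9.81·45.02 = 439.9 kPa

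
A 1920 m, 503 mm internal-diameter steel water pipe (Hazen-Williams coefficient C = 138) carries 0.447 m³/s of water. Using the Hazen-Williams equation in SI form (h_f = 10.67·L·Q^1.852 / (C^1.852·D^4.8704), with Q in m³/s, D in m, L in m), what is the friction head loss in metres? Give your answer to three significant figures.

h_f ≈ 14.3 m

h_f = 10.67·1920·0.447^1.852 / (138^1.852·0.503^4.8704) = 14.26 m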